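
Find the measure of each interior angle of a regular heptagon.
Interior angle of a regular n-gon = (n-2)*180/n
Interior angle = (7-2)*180/7
Interior angle = 5*180/7
Interior angle = 900/7
Interior angle = 128.57 degrees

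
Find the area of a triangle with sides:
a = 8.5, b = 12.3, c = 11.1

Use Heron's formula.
s = (a+b+c)/2 = (8.5+12.3+11.1)/2 = 15.95
A = √(s(s-a)(s-b)(s-c)) = √(15.95·7.45·3.65·4.85)
A = √2103.54 = 45.86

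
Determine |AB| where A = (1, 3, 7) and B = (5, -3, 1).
d = √[(4)² + (-6)² + (-6)²] = √88 = 9.381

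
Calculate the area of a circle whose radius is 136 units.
Area = pi * r²
Area = pi * 136²
Area = pi * 18496
Area = 58106.90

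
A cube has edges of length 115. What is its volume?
Volume = s³
Volume = 115³
Volume = 1520875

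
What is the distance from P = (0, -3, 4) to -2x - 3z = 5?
d = |(-2)(0) + 0(-3) + (-3)(4) - (5)| / √((-2)² + 0² + (-3)²) = 17/√13 = 4.715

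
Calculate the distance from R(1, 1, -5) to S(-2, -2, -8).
d = √[(-3)² + (-3)² + (-3)²] = √27 = 5.196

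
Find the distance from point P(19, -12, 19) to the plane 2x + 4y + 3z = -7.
d = |2(19) + 4(-12) + 3(19) - (-7)| / √(2² + 4² + 3²) = 54/√29 = 10.03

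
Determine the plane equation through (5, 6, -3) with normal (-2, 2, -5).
d = n·P = (-2)(5) + (2)(6) + (-5)(-3) = 17
Plane: -2x + 2y - 5z = 17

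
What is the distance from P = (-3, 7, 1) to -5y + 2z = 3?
d = |0(-3) + (-5)(7) + 2(1) - (3)| / √(0² + (-5)² + 2²) = 36/√29 = 6.685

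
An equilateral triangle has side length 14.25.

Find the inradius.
For an equilateral triangle, r = s/(2√3) where s is the side.
r = 14.25/(2√3) = 14.25/3.464102 = 4.114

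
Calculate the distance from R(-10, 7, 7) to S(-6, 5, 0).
d = √[(4)² + (-2)² + (-7)²] = √69 = 8.307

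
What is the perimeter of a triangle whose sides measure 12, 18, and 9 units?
Perimeter = sum of all sides
Perimeter = 12 + 18 + 9
Perimeter = 39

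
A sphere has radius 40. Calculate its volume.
Volume = (4/3) * pi * r³
Volume = (4/3) * pi * 40³
Volume = (4/3) * pi * 64000
Volume = 268082.57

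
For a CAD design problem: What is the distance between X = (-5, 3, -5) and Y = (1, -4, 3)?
d = √[(6)² + (-7)² + (8)²] = √149 = 12.21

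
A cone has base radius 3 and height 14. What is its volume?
Volume = (1/3) * pi * r² * h
Volume = (1/3) * pi * 3² * 14
Volume = (1/3) * pi * 9 * 14
Volume = (1/3) * pi * 126
Volume = 131.95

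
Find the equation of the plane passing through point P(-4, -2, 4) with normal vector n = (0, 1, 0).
d = n·P = (0)(-4) + (1)(-2) + (0)(4) = -2
Plane: y = -2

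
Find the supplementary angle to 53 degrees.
Supplementary angles sum to 180 degrees.
Other angle = 180 - 53
Other angle = 127 degrees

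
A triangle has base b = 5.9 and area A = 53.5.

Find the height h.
A = ½bh  →  h = 2A/b
h = 2·53.5/5.9 = 18.14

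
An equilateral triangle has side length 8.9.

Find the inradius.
For an equilateral triangle, r = s/(2√3) where s is the side.
r = 8.9/(2√3) = 8.9/3.464102 = 2.569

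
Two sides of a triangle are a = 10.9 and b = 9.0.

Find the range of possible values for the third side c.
By the triangle inequality: |a - b| < c < a + b
|10.9 - 9.0| < c < 10.9 + 9.0
1.9 < c < 19.9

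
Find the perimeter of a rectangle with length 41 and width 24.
Perimeter = 2 * (length + width)
Perimeter = 2 * (41 + 24)
Perimeter = 2 * 65
Perimeter = 130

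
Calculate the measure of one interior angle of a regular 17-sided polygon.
Interior angle of a regular n-gon = (n-2)*180/n
Interior angle = (17-2)*180/17
Interior angle = 15*180/17
Interior angle = 2700/17
Interior angle = 158.82 degrees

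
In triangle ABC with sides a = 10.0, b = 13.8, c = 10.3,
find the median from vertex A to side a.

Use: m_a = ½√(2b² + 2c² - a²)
m_a = ½√(2·13.8² + 2·10.3² - 10.0²)
m_a = ½√(380.88 + 212.18 - 100) = ½√493.06 = 11.1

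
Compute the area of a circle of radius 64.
Area = pi * r²
Area = pi * 64²
Area = pi * 4096
Area = 12867.96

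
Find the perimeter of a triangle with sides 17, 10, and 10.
Perimeter = sum of all sides
Perimeter = 17 + 10 + 10
Perimeter = 37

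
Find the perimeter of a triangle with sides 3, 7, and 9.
Perimeter = sum of all sides
Perimeter = 3 + 7 + 9
Perimeter = 19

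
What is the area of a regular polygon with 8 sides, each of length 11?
For a regular 8-gon with side length s = 11:
Apothem a = s / (2*tan(pi/8)) = 11 / (2*tan(pi/8)) ≈ 13.2782
Perimeter P = 8 * 11 = 88
Area = (1/2) * P * a = (1/2) * 88 * 13.2782 = 584.24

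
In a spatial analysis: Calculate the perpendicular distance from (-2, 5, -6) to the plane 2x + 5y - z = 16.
d = |2(-2) + 5(5) + (-1)(-6) - (16)| / √(2² + 5² + (-1)²) = 11/√30 = 2.008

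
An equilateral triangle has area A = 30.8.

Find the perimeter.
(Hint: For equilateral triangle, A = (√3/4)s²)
A = (√3/4)s²  →  s² = 4A/√3 = 4·30.8/√3 = 71.1296
s = 8.43383
Perimeter = 3s = 25.3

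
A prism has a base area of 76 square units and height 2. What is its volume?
Volume = base area * height
Volume = 76 * 2
Volume = 152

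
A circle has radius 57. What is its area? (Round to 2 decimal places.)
Area = pi * r²
Area = pi * 57²
Area = pi * 3249
Area = 10207.03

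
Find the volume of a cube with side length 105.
Volume = s³
Volume = 105³
Volume = 1157625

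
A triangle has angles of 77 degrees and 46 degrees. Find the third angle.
Sum of angles in a triangle = 180 degrees
Third angle = 180 - 77 - 46
Third angle = 57 degrees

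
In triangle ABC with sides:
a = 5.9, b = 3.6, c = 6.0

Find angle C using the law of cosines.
cos(C) = (a² + b² - c²)/(2ab)
cos(C) = (5.9² + 3.6² - 6.0²)/(2·5.9·3.6) = 11.77/42.48 = 0.277072
C = arccos(0.277072) = 73.91°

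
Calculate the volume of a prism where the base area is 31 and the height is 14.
Volume = base area * height
Volume = 31 * 14
Volume = 434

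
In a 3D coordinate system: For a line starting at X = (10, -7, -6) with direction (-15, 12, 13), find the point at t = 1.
P(1) = (10 + (-15)(1), -7 + 12(1), -6 + 13(1)) = (-5, 5, 7)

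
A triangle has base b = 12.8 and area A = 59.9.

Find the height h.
A = ½bh  →  h = 2A/b
h = 2·59.9/12.8 = 9.359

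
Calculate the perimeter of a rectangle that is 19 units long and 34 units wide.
Perimeter = 2 * (length + width)
Perimeter = 2 * (19 + 34)
Perimeter = 2 * 53
Perimeter = 106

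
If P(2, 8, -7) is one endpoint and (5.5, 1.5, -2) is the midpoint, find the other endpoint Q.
Q = (2×5.5 - 2, 2×1.5 - 8, 2×(-2) - (-7)) = (9, -5, 3)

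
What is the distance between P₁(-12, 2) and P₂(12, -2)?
Using the distance formula: d = sqrt((x₂-x₁)² + (y₂-y₁)²)
dx = 12 - (-12) = 24
dy = (-2) - 2 = -4
d = sqrt(24² + (-4)²) = sqrt(576 + 16) = sqrt(592) = 24.33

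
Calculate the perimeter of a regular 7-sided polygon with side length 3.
Perimeter = number of sides * side length
Perimeter = 7 * 3
Perimeter = 21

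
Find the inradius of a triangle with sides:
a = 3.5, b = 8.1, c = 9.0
s = (a+b+c)/2 = (3.5+8.1+9.0)/2 = 10.3
Area = √(s(s-a)(s-b)(s-c)) = √(10.3·6.8·2.2·1.3) = 14.1532
r = Area/s = 14.1532/10.3 = 1.374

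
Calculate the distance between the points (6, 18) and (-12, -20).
Using the distance formula: d = sqrt((x₂-x₁)² + (y₂-y₁)²)
dx = (-12) - 6 = -18
dy = (-20) - 18 = -38
d = sqrt((-18)² + (-38)²) = sqrt(324 + 1444) = sqrt(1768) = 42.05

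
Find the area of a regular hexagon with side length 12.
For a regular 6-gon with side length s = 12:
Apothem a = s / (2*tan(pi/6)) = 12 / (2*tan(pi/6)) ≈ 10.3923
Perimeter P = 6 * 12 = 72
Area = (1/2) * P * a = (1/2) * 72 * 10.3923 = 374.12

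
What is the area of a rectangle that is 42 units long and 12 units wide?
Area = length * width
Area = 42 * 12
Area = 504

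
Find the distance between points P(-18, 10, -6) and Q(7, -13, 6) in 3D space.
d = √[(25)² + (-23)² + (12)²] = √1298 = 36.03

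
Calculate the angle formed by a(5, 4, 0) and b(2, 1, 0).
a·b = 14, |a|² = 41, |b|² = 5
cos θ = 14/√205 ≈ 0.9778
θ ≈ 12.09°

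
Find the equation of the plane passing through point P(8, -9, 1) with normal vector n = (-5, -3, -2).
d = n·P = (-5)(8) + (-3)(-9) + (-2)(1) = -15
Plane: -5x - 3y - 2z = -15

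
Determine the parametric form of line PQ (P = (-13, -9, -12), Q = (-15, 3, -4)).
Direction vector d = Q - P = (-2, 12, 8)
x = -13 - 2t, y = -9 + 12t, z = -12 + 8t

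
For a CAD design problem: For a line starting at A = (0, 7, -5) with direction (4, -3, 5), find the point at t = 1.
P(1) = (0 + 4(1), 7 + (-3)(1), -5 + 5(1)) = (4, 4, 0)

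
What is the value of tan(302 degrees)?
tan(302 degrees) = -1.6003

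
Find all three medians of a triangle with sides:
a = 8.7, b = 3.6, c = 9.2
Using m_x = ½√(2y² + 2z² - x²):
m_a = ½√(2·3.6² + 2·9.2² - 8.7²) = ½√119.51 = 5.466
m_b = ½√(2·8.7² + 2·9.2² - 3.6²) = ½√307.7 = 8.771
m_c = ½√(2·8.7² + 2·3.6² - 9.2²) = ½√92.66 = 4.813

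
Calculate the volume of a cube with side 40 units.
Volume = s³
Volume = 40³
Volume = 64000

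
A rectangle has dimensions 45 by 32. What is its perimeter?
Perimeter = 2 * (length + width)
Perimeter = 2 * (45 + 32)
Perimeter = 2 * 77
Perimeter = 154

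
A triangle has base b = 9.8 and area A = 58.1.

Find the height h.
A = ½bh  →  h = 2A/b
h = 2·58.1/9.8 = 11.86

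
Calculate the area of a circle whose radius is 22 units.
Area = pi * r²
Area = pi * 22²
Area = pi * 484
Area = 1520.53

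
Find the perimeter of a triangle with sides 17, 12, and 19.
Perimeter = sum of all sides
Perimeter = 17 + 12 + 19
Perimeter = 48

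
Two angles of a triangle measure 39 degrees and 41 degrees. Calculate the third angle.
Sum of angles in a triangle = 180 degrees
Third angle = 180 - 39 - 41
Third angle = 100 degrees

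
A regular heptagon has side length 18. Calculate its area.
For a regular 7-gon with side length s = 18:
Apothem a = s / (2*tan(pi/7)) = 18 / (2*tan(pi/7)) ≈ 18.6887
Perimeter P = 7 * 18 = 126
Area = (1/2) * P * a = (1/2) * 126 * 18.6887 = 1177.39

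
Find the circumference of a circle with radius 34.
Circumference = 2 * pi * r
Circumference = 2 * pi * 34
Circumference = 213.63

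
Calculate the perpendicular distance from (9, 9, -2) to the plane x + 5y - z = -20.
d = |1(9) + 5(9) + (-1)(-2) - (-20)| / √(1² + 5² + (-1)²) = 76/√27 = 14.63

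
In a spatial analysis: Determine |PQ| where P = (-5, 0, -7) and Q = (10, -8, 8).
d = √[(15)² + (-8)² + (15)²] = √514 = 22.67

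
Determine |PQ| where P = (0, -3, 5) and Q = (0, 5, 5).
d = √[(0)² + (8)² + (0)²] = √64 = 8.0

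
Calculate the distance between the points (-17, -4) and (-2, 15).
Using the distance formula: d = sqrt((x₂-x₁)² + (y₂-y₁)²)
dx = (-2) - (-17) = 15
dy = 15 - (-4) = 19
d = sqrt(15² + 19²) = sqrt(225 + 361) = sqrt(586) = 24.21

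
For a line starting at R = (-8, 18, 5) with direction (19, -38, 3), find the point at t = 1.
P(1) = (-8 + 19(1), 18 + (-38)(1), 5 + 3(1)) = (11, -20, 8)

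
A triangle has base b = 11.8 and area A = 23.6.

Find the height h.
A = ½bh  →  h = 2A/b
h = 2·23.6/11.8 = 4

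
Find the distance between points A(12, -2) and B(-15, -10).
Using the distance formula: d = sqrt((x₂-x₁)² + (y₂-y₁)²)
dx = (-15) - 12 = -27
dy = (-10) - (-2) = -8
d = sqrt((-27)² + (-8)²) = sqrt(729 + 64) = sqrt(793) = 28.16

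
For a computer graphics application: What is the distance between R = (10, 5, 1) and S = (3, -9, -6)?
d = √[(-7)² + (-14)² + (-7)²] = √294 = 17.15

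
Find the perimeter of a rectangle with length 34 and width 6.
Perimeter = 2 * (length + width)
Perimeter = 2 * (34 + 6)
Perimeter = 2 * 40
Perimeter = 80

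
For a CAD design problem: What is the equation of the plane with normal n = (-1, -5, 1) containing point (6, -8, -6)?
d = n·P = (-1)(6) + (-5)(-8) + (1)(-6) = 28
Plane: -x - 5y + z = 28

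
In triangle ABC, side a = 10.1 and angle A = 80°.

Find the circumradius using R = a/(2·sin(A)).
R = a/(2·sin(A)) = 10.1/(2·sin(80°))
R = 10.1/(2·0.984808) = 10.1/1.969616 = 5.128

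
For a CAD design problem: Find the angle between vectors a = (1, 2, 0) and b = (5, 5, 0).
a·b = 15, |a|² = 5, |b|² = 50
cos θ = 15/√250 ≈ 0.9487
θ ≈ 18.43°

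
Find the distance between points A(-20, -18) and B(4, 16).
Using the distance formula: d = sqrt((x₂-x₁)² + (y₂-y₁)²)
dx = 4 - (-20) = 24
dy = 16 - (-18) = 34
d = sqrt(24² + 34²) = sqrt(576 + 1156) = sqrt(1732) = 41.62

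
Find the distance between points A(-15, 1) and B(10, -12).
Using the distance formula: d = sqrt((x₂-x₁)² + (y₂-y₁)²)
dx = 10 - (-15) = 25
dy = (-12) - 1 = -13
d = sqrt(25² + (-13)²) = sqrt(625 + 169) = sqrt(794) = 28.18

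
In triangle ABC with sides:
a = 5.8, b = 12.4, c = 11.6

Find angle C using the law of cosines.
cos(C) = (a² + b² - c²)/(2ab)
cos(C) = (5.8² + 12.4² - 11.6²)/(2·5.8·12.4) = 52.84/143.84 = 0.367353
C = arccos(0.367353) = 68.45°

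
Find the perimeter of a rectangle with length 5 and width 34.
Perimeter = 2 * (length + width)
Perimeter = 2 * (5 + 34)
Perimeter = 2 * 39
Perimeter = 78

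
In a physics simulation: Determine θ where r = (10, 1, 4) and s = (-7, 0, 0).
r·s = -70, |r|² = 117, |s|² = 49
cos θ = -70/√5733 ≈ -0.9245
θ ≈ 157.6°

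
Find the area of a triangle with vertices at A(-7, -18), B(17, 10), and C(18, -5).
Using the coordinate formula: Area = (1/2)|x₁(y₂-y₃) + x₂(y₃-y₁) + x₃(y₁-y₂)|
Area = (1/2)|(-7)(10-(-5)) + 17((-5)-(-18)) + 18((-18)-10)|
Area = (1/2)|(-7)*15 + 17*13 + 18*(-28)|
Area = (1/2)|(-105) + 221 + (-504)|
Area = (1/2)*388 = 194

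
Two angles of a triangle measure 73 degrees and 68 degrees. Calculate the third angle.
Sum of angles in a triangle = 180 degrees
Third angle = 180 - 73 - 68
Third angle = 39 degrees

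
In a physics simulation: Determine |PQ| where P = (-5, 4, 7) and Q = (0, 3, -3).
d = √[(5)² + (-1)² + (-10)²] = √126 = 11.22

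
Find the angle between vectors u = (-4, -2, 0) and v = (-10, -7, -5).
u·v = 54, |u|² = 20, |v|² = 174
cos θ = 54/√3480 ≈ 0.9154
θ ≈ 23.74°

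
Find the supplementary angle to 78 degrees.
Supplementary angles sum to 180 degrees.
Other angle = 180 - 78
Other angle = 102 degrees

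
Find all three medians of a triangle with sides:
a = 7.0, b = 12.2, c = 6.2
Using m_x = ½√(2y² + 2z² - x²):
m_a = ½√(2·12.2² + 2·6.2² - 7.0²) = ½√325.56 = 9.022
m_b = ½√(2·7.0² + 2·6.2² - 12.2²) = ½√26.04 = 2.551
m_c = ½√(2·7.0² + 2·12.2² - 6.2²) = ½√357.24 = 9.45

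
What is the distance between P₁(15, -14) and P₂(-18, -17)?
Using the distance formula: d = sqrt((x₂-x₁)² + (y₂-y₁)²)
dx = (-18) - 15 = -33
dy = (-17) - (-14) = -3
d = sqrt((-33)² + (-3)²) = sqrt(1089 + 9) = sqrt(1098) = 33.14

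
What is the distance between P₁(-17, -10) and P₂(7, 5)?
Using the distance formula: d = sqrt((x₂-x₁)² + (y₂-y₁)²)
dx = 7 - (-17) = 24
dy = 5 - (-10) = 15
d = sqrt(24² + 15²) = sqrt(576 + 225) = sqrt(801) = 28.30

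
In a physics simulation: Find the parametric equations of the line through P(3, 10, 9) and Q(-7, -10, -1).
Direction vector d = Q - P = (-10, -20, -10)
x = 3 - 10t, y = 10 - 20t, z = 9 - 10t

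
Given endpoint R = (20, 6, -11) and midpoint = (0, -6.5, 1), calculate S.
S = (2×0 - 20, 2×(-6.5) - 6, 2×1 - (-11)) = (-20, -19, 13)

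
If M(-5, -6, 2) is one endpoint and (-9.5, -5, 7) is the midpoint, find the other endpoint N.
N = (2×(-9.5) - (-5), 2×(-5) - (-6), 2×7 - 2) = (-14, -4, 12)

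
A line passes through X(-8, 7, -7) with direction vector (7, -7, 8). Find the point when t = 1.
P(1) = (-8 + 7(1), 7 + (-7)(1), -7 + 8(1)) = (-1, 0, 1)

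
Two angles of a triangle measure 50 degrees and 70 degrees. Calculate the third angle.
Sum of angles in a triangle = 180 degrees
Third angle = 180 - 50 - 70
Third angle = 60 degrees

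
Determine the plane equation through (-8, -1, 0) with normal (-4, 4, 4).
d = n·P = (-4)(-8) + (4)(-1) + (4)(0) = 28
Plane: -4x + 4y + 4z = 28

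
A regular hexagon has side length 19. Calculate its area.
For a regular 6-gon with side length s = 19:
Apothem a = s / (2*tan(pi/6)) = 19 / (2*tan(pi/6)) ≈ 16.4545
Perimeter P = 6 * 19 = 114
Area = (1/2) * P * a = (1/2) * 114 * 16.4545 = 937.91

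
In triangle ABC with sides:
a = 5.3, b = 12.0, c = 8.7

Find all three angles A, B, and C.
By the law of cosines:
cos(A) = (b² + c² - a²)/(2bc) = 0.917625  →  A = 23.42°
cos(B) = (a² + c² - b²)/(2ac) = -0.436131  →  B = 115.9°
cos(C) = (a² + b² - c²)/(2ab) = 0.757862  →  C = 40.72°
Check: A + B + C = 180.0° ✓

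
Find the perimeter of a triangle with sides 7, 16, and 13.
Perimeter = sum of all sides
Perimeter = 7 + 16 + 13
Perimeter = 36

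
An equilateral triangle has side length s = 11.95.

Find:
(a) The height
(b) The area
(a) Height h = s·√3/2 = 11.95·√3/2 = 10.35
(b) Area = (√3/4)·s² = (√3/4)·11.95² = (√3/4)·142.802 = 61.84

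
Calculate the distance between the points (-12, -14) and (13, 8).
Using the distance formula: d = sqrt((x₂-x₁)² + (y₂-y₁)²)
dx = 13 - (-12) = 25
dy = 8 - (-14) = 22
d = sqrt(25² + 22²) = sqrt(625 + 484) = sqrt(1109) = 33.30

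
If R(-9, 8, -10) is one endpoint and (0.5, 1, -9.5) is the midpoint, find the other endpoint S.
S = (2×0.5 - (-9), 2×1 - 8, 2×(-9.5) - (-10)) = (10, -6, -9)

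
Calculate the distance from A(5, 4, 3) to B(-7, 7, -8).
d = √[(-12)² + (3)² + (-11)²] = √274 = 16.55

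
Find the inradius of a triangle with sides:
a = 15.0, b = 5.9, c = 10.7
s = (a+b+c)/2 = (15.0+5.9+10.7)/2 = 15.8
Area = √(s(s-a)(s-b)(s-c)) = √(15.8·0.8·9.9·5.1) = 25.2625
r = Area/s = 25.2625/15.8 = 1.599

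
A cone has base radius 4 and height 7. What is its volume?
Volume = (1/3) * pi * r² * h
Volume = (1/3) * pi * 4² * 7
Volume = (1/3) * pi * 16 * 7
Volume = (1/3) * pi * 112
Volume = 117.29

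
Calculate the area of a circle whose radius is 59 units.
Area = pi * r²
Area = pi * 59²
Area = pi * 3481
Area = 10935.88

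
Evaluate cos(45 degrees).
cos(45 degrees) = sqrt(2)/2
Decimal approximation: 0.7071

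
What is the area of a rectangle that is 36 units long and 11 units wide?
Area = length * width
Area = 36 * 11
Area = 396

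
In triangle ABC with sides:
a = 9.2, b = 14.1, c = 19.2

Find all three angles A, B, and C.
By the law of cosines:
cos(A) = (b² + c² - a²)/(2bc) = 0.891715  →  A = 26.91°
cos(B) = (a² + c² - b²)/(2ac) = 0.720307  →  B = 43.92°
cos(C) = (a² + b² - c²)/(2ab) = -0.328361  →  C = 109.2°
Check: A + B + C = 180.0° ✓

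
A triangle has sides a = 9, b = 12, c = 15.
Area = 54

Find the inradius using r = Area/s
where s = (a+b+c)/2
s = (9+12+15)/2 = 18
r = Area/s = 54/18 = 3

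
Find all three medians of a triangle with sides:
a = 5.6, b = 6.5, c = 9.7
Using m_x = ½√(2y² + 2z² - x²):
m_a = ½√(2·6.5² + 2·9.7² - 5.6²) = ½√241.32 = 7.767
m_b = ½√(2·5.6² + 2·9.7² - 6.5²) = ½√208.65 = 7.222
m_c = ½√(2·5.6² + 2·6.5² - 9.7²) = ½√53.13 = 3.645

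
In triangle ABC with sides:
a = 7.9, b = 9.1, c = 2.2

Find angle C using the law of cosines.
cos(C) = (a² + b² - c²)/(2ab)
cos(C) = (7.9² + 9.1² - 2.2²)/(2·7.9·9.1) = 140.38/143.78 = 0.976353
C = arccos(0.976353) = 12.48°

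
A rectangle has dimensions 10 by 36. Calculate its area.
Area = length * width
Area = 10 * 36
Area = 360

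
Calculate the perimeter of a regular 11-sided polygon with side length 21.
Perimeter = number of sides * side length
Perimeter = 11 * 21
Perimeter = 231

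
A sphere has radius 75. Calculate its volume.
Volume = (4/3) * pi * r³
Volume = (4/3) * pi * 75³
Volume = (4/3) * pi * 421875
Volume = 1767145.87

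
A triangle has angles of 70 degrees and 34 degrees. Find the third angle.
Sum of angles in a triangle = 180 degrees
Third angle = 180 - 70 - 34
Third angle = 76 degrees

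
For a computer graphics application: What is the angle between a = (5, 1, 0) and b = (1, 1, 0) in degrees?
a·b = 6, |a|² = 26, |b|² = 2
cos θ = 6/√52 ≈ 0.8321
θ ≈ 33.69°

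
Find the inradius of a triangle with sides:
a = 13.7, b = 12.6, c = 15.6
s = (a+b+c)/2 = (13.7+12.6+15.6)/2 = 20.95
Area = √(s(s-a)(s-b)(s-c)) = √(20.95·7.25·8.35·5.35) = 82.3723
r = Area/s = 82.3723/20.95 = 3.932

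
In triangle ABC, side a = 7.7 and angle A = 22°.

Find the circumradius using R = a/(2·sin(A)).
R = a/(2·sin(A)) = 7.7/(2·sin(22°))
R = 7.7/(2·0.374607) = 7.7/0.749213 = 10.28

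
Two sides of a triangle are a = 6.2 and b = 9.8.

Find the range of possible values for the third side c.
By the triangle inequality: |a - b| < c < a + b
|6.2 - 9.8| < c < 6.2 + 9.8
3.6 < c < 16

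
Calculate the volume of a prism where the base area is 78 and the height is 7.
Volume = base area * height
Volume = 78 * 7
Volume = 546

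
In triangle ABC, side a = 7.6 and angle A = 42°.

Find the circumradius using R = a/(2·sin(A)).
R = a/(2·sin(A)) = 7.6/(2·sin(42°))
R = 7.6/(2·0.669131) = 7.6/1.338261 = 5.679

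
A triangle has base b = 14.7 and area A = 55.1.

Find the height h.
A = ½bh  →  h = 2A/b
h = 2·55.1/14.7 = 7.497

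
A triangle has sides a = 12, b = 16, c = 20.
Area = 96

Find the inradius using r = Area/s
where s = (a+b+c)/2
s = (12+16+20)/2 = 24
r = Area/s = 96/24 = 4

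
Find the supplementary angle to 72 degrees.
Supplementary angles sum to 180 degrees.
Other angle = 180 - 72
Other angle = 108 degrees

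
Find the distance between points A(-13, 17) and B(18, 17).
Using the distance formula: d = sqrt((x₂-x₁)² + (y₂-y₁)²)
dx = 18 - (-13) = 31
dy = 17 - 17 = 0
d = sqrt(31² + 0²) = sqrt(961 + 0) = sqrt(961) = 31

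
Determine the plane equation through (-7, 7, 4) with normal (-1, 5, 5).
d = n·P = (-1)(-7) + (5)(7) + (5)(4) = 62
Plane: -x + 5y + 5z = 62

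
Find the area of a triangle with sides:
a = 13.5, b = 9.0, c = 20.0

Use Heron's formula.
s = (a+b+c)/2 = (13.5+9.0+20.0)/2 = 21.25
A = √(s(s-a)(s-b)(s-c)) = √(21.25·7.75·12.25·1.25)
A = √2521.78 = 50.22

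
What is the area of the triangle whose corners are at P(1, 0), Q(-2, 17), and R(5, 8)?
Using the coordinate formula: Area = (1/2)|x₁(y₂-y₃) + x₂(y₃-y₁) + x₃(y₁-y₂)|
Area = (1/2)|1(17-8) + (-2)(8-0) + 5(0-17)|
Area = (1/2)|1*9 + (-2)*8 + 5*(-17)|
Area = (1/2)|9 + (-16) + (-85)|
Area = (1/2)*92 = 46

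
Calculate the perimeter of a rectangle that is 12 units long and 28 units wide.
Perimeter = 2 * (length + width)
Perimeter = 2 * (12 + 28)
Perimeter = 2 * 40
Perimeter = 80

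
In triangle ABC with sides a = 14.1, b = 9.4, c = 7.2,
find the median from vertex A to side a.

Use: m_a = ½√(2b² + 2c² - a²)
m_a = ½√(2·9.4² + 2·7.2² - 14.1²)
m_a = ½√(176.72 + 103.68 - 198.81) = ½√81.59 = 4.516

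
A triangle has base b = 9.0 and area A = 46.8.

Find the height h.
A = ½bh  →  h = 2A/b
h = 2·46.8/9.0 = 10.4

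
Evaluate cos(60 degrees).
cos(60 degrees) = 1/2
Decimal approximation: 0.5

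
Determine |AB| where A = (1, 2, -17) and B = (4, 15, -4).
d = √[(3)² + (13)² + (13)²] = √347 = 18.63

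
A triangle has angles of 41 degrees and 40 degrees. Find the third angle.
Sum of angles in a triangle = 180 degrees
Third angle = 180 - 41 - 40
Third angle = 99 degrees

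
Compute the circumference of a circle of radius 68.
Circumference = 2 * pi * r
Circumference = 2 * pi * 68
Circumference = 427.26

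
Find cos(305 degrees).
cos(305 degrees) = 0.5736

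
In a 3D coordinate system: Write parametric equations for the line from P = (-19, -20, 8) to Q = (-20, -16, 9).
Direction vector d = Q - P = (-1, 4, 1)
x = -19 - t, y = -20 + 4t, z = 8 + t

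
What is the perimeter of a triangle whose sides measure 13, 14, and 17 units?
Perimeter = sum of all sides
Perimeter = 13 + 14 + 17
Perimeter = 44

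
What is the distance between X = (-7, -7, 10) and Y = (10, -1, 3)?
d = √[(17)² + (6)² + (-7)²] = √374 = 19.34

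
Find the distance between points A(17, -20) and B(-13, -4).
Using the distance formula: d = sqrt((x₂-x₁)² + (y₂-y₁)²)
dx = (-13) - 17 = -30
dy = (-4) - (-20) = 16
d = sqrt((-30)² + 16²) = sqrt(900 + 256) = sqrt(1156) = 34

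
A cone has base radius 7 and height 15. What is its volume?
Volume = (1/3) * pi * r² * h
Volume = (1/3) * pi * 7² * 15
Volume = (1/3) * pi * 49 * 15
Volume = (1/3) * pi * 735
Volume = 769.69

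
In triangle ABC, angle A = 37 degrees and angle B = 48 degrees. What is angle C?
Sum of angles in a triangle = 180 degrees
Third angle = 180 - 37 - 48
Third angle = 95 degrees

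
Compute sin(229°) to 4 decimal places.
sin(229 degrees) = -0.7547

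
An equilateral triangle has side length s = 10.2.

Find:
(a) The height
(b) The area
(a) Height h = s·√3/2 = 10.2·√3/2 = 8.833
(b) Area = (√3/4)·s² = (√3/4)·10.2² = (√3/4)·104.04 = 45.05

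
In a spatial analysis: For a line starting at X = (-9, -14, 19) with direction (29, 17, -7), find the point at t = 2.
P(2) = (-9 + 29(2), -14 + 17(2), 19 + (-7)(2)) = (49, 20, 5)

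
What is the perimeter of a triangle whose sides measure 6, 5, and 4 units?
Perimeter = sum of all sides
Perimeter = 6 + 5 + 4
Perimeter = 15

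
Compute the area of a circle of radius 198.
Area = pi * r²
Area = pi * 198²
Area = pi * 39204
Area = 123163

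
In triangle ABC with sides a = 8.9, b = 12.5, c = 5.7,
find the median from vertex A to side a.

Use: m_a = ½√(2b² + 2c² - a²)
m_a = ½√(2·12.5² + 2·5.7² - 8.9²)
m_a = ½√(312.5 + 64.98 - 79.21) = ½√298.27 = 8.635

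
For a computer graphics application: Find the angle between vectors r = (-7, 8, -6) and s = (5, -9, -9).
r·s = -53, |r|² = 149, |s|² = 187
cos θ = -53/√27863 ≈ -0.3175
θ ≈ 108.5°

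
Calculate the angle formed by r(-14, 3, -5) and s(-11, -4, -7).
r·s = 177, |r|² = 230, |s|² = 186
cos θ = 177/√42780 ≈ 0.8558
θ ≈ 31.16°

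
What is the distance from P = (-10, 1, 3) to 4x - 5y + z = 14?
d = |4(-10) + (-5)(1) + 1(3) - (14)| / √(4² + (-5)² + 1²) = 56/√42 = 8.641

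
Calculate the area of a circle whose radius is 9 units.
Area = pi * r²
Area = pi * 9²
Area = pi * 81
Area = 254.47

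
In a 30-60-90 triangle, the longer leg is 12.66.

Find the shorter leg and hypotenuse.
In a 30-60-90 triangle, sides are in ratio 1 : √3 : 2.
Long leg = short leg·√3  →  short leg = 12.66/√3 = 7.309
Hypotenuse = 2·(short leg) = 2·12.66/√3 = 14.62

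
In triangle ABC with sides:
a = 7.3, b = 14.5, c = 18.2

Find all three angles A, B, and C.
By the law of cosines:
cos(A) = (b² + c² - a²)/(2bc) = 0.924972  →  A = 22.34°
cos(B) = (a² + c² - b²)/(2ac) = 0.655878  →  B = 49.01°
cos(C) = (a² + b² - c²)/(2ab) = -0.319792  →  C = 108.7°
Check: A + B + C = 180.0° ✓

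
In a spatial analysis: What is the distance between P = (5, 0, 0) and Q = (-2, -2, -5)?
d = √[(-7)² + (-2)² + (-5)²] = √78 = 8.832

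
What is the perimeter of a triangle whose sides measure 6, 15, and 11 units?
Perimeter = sum of all sides
Perimeter = 6 + 15 + 11
Perimeter = 32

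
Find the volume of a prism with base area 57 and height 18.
Volume = base area * height
Volume = 57 * 18
Volume = 1026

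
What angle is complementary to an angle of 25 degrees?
Complementary angles sum to 90 degrees.
Other angle = 90 - 25
Other angle = 65 degrees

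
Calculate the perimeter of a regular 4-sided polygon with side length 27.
Perimeter = number of sides * side length
Perimeter = 4 * 27
Perimeter = 108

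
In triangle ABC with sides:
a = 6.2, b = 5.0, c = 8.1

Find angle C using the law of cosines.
cos(C) = (a² + b² - c²)/(2ab)
cos(C) = (6.2² + 5.0² - 8.1²)/(2·6.2·5.0) = -2.17/62 = -0.035000
C = arccos(-0.035000) = 92.01°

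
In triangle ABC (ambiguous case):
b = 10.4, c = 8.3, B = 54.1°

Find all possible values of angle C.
sin(C)/c = sin(B)/b  →  sin(C) = c·sin(B)/b = 8.3·sin(54.1°)/10.4 = 0.646476
C₁ = arcsin(0.646476) = 40.28°,  C₂ = 180° - C₁ = 139.72°
Check C₂: A = 180° - 54.1° - 139.72° = -13.82° ≤ 0, rejected
C = 40.28° (one solution)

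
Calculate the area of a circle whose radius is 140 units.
Area = pi * r²
Area = pi * 140²
Area = pi * 19600
Area = 61575.22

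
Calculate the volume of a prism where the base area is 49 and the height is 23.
Volume = base area * height
Volume = 49 * 23
Volume = 1127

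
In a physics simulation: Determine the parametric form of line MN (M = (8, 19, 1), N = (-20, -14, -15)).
Direction vector d = N - M = (-28, -33, -16)
x = 8 - 28t, y = 19 - 33t, z = 1 - 16t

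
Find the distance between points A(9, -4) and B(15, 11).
Using the distance formula: d = sqrt((x₂-x₁)² + (y₂-y₁)²)
dx = 15 - 9 = 6
dy = 11 - (-4) = 15
d = sqrt(6² + 15²) = sqrt(36 + 225) = sqrt(261) = 16.16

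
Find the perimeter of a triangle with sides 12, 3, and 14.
Perimeter = sum of all sides
Perimeter = 12 + 3 + 14
Perimeter = 29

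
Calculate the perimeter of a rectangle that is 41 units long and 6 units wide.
Perimeter = 2 * (length + width)
Perimeter = 2 * (41 + 6)
Perimeter = 2 * 47
Perimeter = 94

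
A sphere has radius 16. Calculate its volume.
Volume = (4/3) * pi * r³
Volume = (4/3) * pi * 16³
Volume = (4/3) * pi * 4096
Volume = 17157.28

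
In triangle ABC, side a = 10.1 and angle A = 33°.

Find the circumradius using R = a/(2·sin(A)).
R = a/(2·sin(A)) = 10.1/(2·sin(33°))
R = 10.1/(2·0.544639) = 10.1/1.089278 = 9.272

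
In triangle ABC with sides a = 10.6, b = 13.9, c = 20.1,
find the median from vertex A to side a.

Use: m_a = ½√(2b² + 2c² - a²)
m_a = ½√(2·13.9² + 2·20.1² - 10.6²)
m_a = ½√(386.42 + 808.02 - 112.36) = ½√1082.08 = 16.45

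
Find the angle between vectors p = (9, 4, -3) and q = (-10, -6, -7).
p·q = -93, |p|² = 106, |q|² = 185
cos θ = -93/√19610 ≈ -0.6641
θ ≈ 131.6°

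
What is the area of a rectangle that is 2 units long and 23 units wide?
Area = length * width
Area = 2 * 23
Area = 46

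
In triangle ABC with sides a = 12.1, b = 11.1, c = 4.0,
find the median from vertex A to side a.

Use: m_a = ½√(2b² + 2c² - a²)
m_a = ½√(2·11.1² + 2·4.0² - 12.1²)
m_a = ½√(246.42 + 32 - 146.41) = ½√132.01 = 5.745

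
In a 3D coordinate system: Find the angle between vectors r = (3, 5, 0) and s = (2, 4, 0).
r·s = 26, |r|² = 34, |s|² = 20
cos θ = 26/√680 ≈ 0.9971
θ ≈ 4.399°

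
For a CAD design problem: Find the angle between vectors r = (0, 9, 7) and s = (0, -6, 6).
r·s = -12, |r|² = 130, |s|² = 72
cos θ = -12/√9360 ≈ -0.124
θ ≈ 97.13°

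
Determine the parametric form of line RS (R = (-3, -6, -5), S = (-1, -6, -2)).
Direction vector d = S - R = (2, 0, 3)
x = -3 + 2t, y = -6, z = -5 + 3t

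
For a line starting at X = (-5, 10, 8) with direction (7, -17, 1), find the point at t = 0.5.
P(0.5) = (-5 + 7(0.5), 10 + (-17)(0.5), 8 + 1(0.5)) = (-1.5, 1.5, 8.5)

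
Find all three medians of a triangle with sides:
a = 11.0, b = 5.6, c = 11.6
Using m_x = ½√(2y² + 2z² - x²):
m_a = ½√(2·5.6² + 2·11.6² - 11.0²) = ½√210.84 = 7.26
m_b = ½√(2·11.0² + 2·11.6² - 5.6²) = ½√479.76 = 10.95
m_c = ½√(2·11.0² + 2·5.6² - 11.6²) = ½√170.16 = 6.522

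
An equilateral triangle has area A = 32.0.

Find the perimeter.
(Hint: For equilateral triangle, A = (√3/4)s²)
A = (√3/4)s²  →  s² = 4A/√3 = 4·32.0/√3 = 73.9008
s = 8.59656
Perimeter = 3s = 25.79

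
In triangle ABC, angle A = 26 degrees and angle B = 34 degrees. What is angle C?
Sum of angles in a triangle = 180 degrees
Third angle = 180 - 26 - 34
Third angle = 120 degrees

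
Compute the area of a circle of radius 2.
Area = pi * r²
Area = pi * 2²
Area = pi * 4
Area = 12.57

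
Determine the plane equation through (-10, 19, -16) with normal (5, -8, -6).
d = n·P = (5)(-10) + (-8)(19) + (-6)(-16) = -106
Plane: 5x - 8y - 6z = -106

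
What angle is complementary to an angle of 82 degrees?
Complementary angles sum to 90 degrees.
Other angle = 90 - 82
Other angle = 8 degrees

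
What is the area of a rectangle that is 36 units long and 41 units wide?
Area = length * width
Area = 36 * 41
Area = 1476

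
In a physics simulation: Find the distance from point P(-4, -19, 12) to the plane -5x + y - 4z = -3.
d = |(-5)(-4) + 1(-19) + (-4)(12) - (-3)| / √((-5)² + 1² + (-4)²) = 44/√42 = 6.789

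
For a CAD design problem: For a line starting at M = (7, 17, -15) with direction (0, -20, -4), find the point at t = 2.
P(2) = (7 + 0(2), 17 + (-20)(2), -15 + (-4)(2)) = (7, -23, -23)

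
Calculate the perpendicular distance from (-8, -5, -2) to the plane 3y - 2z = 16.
d = |0(-8) + 3(-5) + (-2)(-2) - (16)| / √(0² + 3² + (-2)²) = 27/√13 = 7.488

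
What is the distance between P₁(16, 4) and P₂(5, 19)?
Using the distance formula: d = sqrt((x₂-x₁)² + (y₂-y₁)²)
dx = 5 - 16 = -11
dy = 19 - 4 = 15
d = sqrt((-11)² + 15²) = sqrt(121 + 225) = sqrt(346) = 18.60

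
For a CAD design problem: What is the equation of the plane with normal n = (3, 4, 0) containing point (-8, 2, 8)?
d = n·P = (3)(-8) + (4)(2) + (0)(8) = -16
Plane: 3x + 4y = -16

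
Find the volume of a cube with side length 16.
Volume = s³
Volume = 16³
Volume = 4096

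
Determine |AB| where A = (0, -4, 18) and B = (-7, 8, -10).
d = √[(-7)² + (12)² + (-28)²] = √977 = 31.26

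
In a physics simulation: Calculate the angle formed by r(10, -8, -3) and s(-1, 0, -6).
r·s = 8, |r|² = 173, |s|² = 37
cos θ = 8/√6401 ≈ 0.09999
θ ≈ 84.26°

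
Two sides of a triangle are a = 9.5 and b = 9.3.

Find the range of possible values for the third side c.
By the triangle inequality: |a - b| < c < a + b
|9.5 - 9.3| < c < 9.5 + 9.3
0.2 < c < 18.8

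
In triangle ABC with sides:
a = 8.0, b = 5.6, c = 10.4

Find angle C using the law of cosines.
cos(C) = (a² + b² - c²)/(2ab)
cos(C) = (8.0² + 5.6² - 10.4²)/(2·8.0·5.6) = -12.8/89.6 = -0.142857
C = arccos(-0.142857) = 98.21°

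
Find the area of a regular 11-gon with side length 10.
For a regular 11-gon with side length s = 10:
Apothem a = s / (2*tan(pi/11)) = 10 / (2*tan(pi/11)) ≈ 17.0284
Perimeter P = 11 * 10 = 110
Area = (1/2) * P * a = (1/2) * 110 * 17.0284 = 936.56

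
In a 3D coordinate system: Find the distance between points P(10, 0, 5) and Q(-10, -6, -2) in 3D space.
d = √[(-20)² + (-6)² + (-7)²] = √485 = 22.02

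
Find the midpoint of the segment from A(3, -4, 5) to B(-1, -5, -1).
Midpoint = ((3-1)/2, (-4-5)/2, (5-1)/2) = (1, -4.5, 2)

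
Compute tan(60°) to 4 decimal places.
tan(60 degrees) = sqrt(3)
Decimal approximation: 1.7321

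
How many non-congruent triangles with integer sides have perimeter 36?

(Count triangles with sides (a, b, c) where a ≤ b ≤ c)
With a ≤ b ≤ c and a + b + c = 36, the triangle inequality a + b > c gives c < 36/2, so c ≤ 17.
Iterate a from 1 to ⌊p/3⌋ = 12; for each a, b ranges from a to ⌊(p−a)/2⌋ with c = p − a − b, keeping only c ≥ b.
Triples: (2, 17, 17), (3, 16, 17), (4, 15, 17), …
Count = 27 triangles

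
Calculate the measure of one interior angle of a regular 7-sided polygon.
Interior angle of a regular n-gon = (n-2)*180/n
Interior angle = (7-2)*180/7
Interior angle = 5*180/7
Interior angle = 900/7
Interior angle = 128.57 degrees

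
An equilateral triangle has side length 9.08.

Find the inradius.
For an equilateral triangle, r = s/(2√3) where s is the side.
r = 9.08/(2√3) = 9.08/3.464102 = 2.621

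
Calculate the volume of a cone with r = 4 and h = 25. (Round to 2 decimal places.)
Volume = (1/3) * pi * r² * h
Volume = (1/3) * pi * 4² * 25
Volume = (1/3) * pi * 16 * 25
Volume = (1/3) * pi * 400
Volume = 418.88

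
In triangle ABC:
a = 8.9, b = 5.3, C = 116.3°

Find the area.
Using A = ½ab·sin(C):
A = ½·8.9·5.3·sin(116.3°) = ½·47.17·0.896486 = 21.14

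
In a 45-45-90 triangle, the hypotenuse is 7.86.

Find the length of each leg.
In a 45-45-90 triangle, hypotenuse = leg·√2  →  leg = hypotenuse/√2
leg = 7.86/√2 = 5.558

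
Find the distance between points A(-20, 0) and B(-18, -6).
Using the distance formula: d = sqrt((x₂-x₁)² + (y₂-y₁)²)
dx = (-18) - (-20) = 2
dy = (-6) - 0 = -6
d = sqrt(2² + (-6)²) = sqrt(4 + 36) = sqrt(40) = 6.32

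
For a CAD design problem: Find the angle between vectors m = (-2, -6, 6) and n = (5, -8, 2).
m·n = 50, |m|² = 76, |n|² = 93
cos θ = 50/√7068 ≈ 0.5947
θ ≈ 53.51°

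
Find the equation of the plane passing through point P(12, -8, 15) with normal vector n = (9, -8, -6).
d = n·P = (9)(12) + (-8)(-8) + (-6)(15) = 82
Plane: 9x - 8y - 6z = 82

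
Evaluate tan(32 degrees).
tan(32 degrees) = 0.6249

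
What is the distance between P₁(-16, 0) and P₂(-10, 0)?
Using the distance formula: d = sqrt((x₂-x₁)² + (y₂-y₁)²)
dx = (-10) - (-16) = 6
dy = 0 - 0 = 0
d = sqrt(6² + 0²) = sqrt(36 + 0) = sqrt(36) = 6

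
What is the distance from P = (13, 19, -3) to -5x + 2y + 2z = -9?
d = |(-5)(13) + 2(19) + 2(-3) - (-9)| / √((-5)² + 2² + 2²) = 24/√33 = 4.178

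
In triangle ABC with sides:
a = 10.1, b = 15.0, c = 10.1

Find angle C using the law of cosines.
cos(C) = (a² + b² - c²)/(2ab)
cos(C) = (10.1² + 15.0² - 10.1²)/(2·10.1·15.0) = 225/303 = 0.742574
C = arccos(0.742574) = 42.05°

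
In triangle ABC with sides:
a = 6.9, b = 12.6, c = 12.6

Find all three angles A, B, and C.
By the law of cosines:
cos(A) = (b² + c² - a²)/(2bc) = 0.850057  →  A = 31.78°
cos(B) = (a² + c² - b²)/(2ac) = 0.273810  →  B = 74.11°
cos(C) = (a² + b² - c²)/(2ab) = 0.273810  →  C = 74.11°
Check: A + B + C = 180.0° ✓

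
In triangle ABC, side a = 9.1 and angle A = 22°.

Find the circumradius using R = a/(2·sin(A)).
R = a/(2·sin(A)) = 9.1/(2·sin(22°))
R = 9.1/(2·0.374607) = 9.1/0.749213 = 12.15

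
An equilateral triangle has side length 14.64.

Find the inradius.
For an equilateral triangle, r = s/(2√3) where s is the side.
r = 14.64/(2√3) = 14.64/3.464102 = 4.226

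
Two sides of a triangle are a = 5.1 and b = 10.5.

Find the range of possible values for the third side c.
By the triangle inequality: |a - b| < c < a + b
|5.1 - 10.5| < c < 5.1 + 10.5
5.4 < c < 15.6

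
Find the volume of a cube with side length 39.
Volume = s³
Volume = 39³
Volume = 59319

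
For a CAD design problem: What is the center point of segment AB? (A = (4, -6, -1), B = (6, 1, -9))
Midpoint = ((4+6)/2, (-6+1)/2, (-1-9)/2) = (5, -2.5, -5)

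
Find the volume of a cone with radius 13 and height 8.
Volume = (1/3) * pi * r² * h
Volume = (1/3) * pi * 13² * 8
Volume = (1/3) * pi * 169 * 8
Volume = (1/3) * pi * 1352
Volume = 1415.81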